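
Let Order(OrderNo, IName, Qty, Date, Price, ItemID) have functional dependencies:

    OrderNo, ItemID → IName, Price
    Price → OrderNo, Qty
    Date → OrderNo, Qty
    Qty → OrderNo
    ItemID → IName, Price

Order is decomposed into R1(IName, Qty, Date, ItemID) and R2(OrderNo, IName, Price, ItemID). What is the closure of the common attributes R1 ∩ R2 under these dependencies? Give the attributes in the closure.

OrderNo, IName, Qty, Price, ItemID

R1 ∩ R2 = {IName, ItemID}.
ItemID → IName, Price applies, adding Price
Price → OrderNo, Qty applies, adding OrderNo, Qty
Closure: {OrderNo, IName, Qty, Price, ItemID}.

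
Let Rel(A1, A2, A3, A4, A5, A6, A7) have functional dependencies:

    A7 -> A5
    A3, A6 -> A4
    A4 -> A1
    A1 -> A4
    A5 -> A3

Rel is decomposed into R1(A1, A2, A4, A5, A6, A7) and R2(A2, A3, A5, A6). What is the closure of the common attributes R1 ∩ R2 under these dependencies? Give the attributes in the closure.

R1 ∩ R2 = {A2, A5, A6}.
A5 → A3 applies, adding A3
A3, A6 → A4 applies, adding A4
A4 → A1 applies, adding A1
Closure: {A1, A2, A3, A4, A5, A6}.

A1, A2, A3, A4, A5, A6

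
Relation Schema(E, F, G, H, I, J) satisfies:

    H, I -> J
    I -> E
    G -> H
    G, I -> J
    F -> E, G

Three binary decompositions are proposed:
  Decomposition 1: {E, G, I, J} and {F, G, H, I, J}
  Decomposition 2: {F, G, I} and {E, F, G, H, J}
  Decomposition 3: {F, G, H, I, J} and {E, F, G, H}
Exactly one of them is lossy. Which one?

Decomposition 2

Decomposition 1: common = {G, I, J}, closure = {E, G, H, I, J} → lossless.
Decomposition 2: common = {F, G}, closure = {E, F, G, H} → lossy.
Decomposition 3: common = {F, G, H}, closure = {E, F, G, H} → lossless.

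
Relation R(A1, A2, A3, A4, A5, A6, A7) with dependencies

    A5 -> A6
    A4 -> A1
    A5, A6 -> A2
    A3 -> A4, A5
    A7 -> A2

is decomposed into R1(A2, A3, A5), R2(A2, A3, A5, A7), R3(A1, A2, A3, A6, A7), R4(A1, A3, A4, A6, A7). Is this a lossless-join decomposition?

Chase test. Columns are A1, A2, A3, A4, A5, A6, A7; row i has aⱼ where attribute j ∈ Ri, else bᵢⱼ.
Initial tableau (one row per fragment):
  row 1: b11 a2 a3 b14 a5 b16 b17
  row 2: b21 a2 a3 b24 a5 b26 a7
  row 3: a1 a2 a3 b34 b35 a6 a7
  row 4: a1 b42 a3 a4 b45 a6 a7
Rows 1 and 2 agree on A5; apply A5→A6 and equate their A6 entries.
Rows 1 and 2 agree on A3; apply A3→A4, A5 and equate their A4, A5 entries.
Rows 1 and 3 agree on A3; apply A3→A4, A5 and equate their A4, A5 entries.
Rows 1 and 4 agree on A3; apply A3→A4, A5 and equate their A4, A5 entries.
Rows 2 and 4 agree on A7; apply A7→A2 and equate their A2 entries.
Rows 1 and 3 agree on A5; apply A5→A6 and equate their A6 entries.
Rows 1 and 2 agree on A4; apply A4→A1 and equate their A1 entries.
Rows 1 and 3 agree on A4; apply A4→A1 and equate their A1 entries.
Row 2 is now all distinguished symbols — the join is lossless.

Yes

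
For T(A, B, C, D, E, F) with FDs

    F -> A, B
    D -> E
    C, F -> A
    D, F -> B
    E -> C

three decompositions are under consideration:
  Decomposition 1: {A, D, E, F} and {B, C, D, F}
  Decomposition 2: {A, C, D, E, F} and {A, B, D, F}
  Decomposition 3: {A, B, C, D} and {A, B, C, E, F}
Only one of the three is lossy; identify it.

Decomposition 1: common = {D, F}, closure = {A, B, C, D, E, F} → lossless.
Decomposition 2: common = {A, D, F}, closure = {A, B, C, D, E, F} → lossless.
Decomposition 3: common = {A, B, C}, closure = {A, B, C} → lossy.

Decomposition 3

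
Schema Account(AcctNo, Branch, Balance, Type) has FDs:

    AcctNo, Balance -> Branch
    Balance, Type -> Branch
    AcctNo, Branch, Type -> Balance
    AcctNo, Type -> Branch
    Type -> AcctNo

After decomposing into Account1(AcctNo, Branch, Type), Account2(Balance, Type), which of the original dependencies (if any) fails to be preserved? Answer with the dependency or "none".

AcctNo, Balance -> Branch

Check AcctNo, Balance → Branch: no single fragment contains all of {AcctNo, Branch, Balance}, and the restricted closure of {AcctNo, Balance} across the fragments never reaches {Branch}.
Balance, Type → Branch is preserved.
AcctNo, Branch, Type → Balance is preserved.
AcctNo, Type → Branch is preserved.
Type → AcctNo is preserved.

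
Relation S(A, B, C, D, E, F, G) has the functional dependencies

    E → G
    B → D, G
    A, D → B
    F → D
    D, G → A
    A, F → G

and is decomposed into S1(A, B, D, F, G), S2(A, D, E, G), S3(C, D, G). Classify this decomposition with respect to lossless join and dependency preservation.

lossy but dependency-preserving

Lossless test (chase): Rows 1 and 2 agree on A, D; apply A, D→B and equate their B entries. Rows 1 and 3 agree on D, G; apply D, G→A and equate their A entries. Rows 1 and 3 agree on A, D; apply A, D→B and equate their B entries. No row becomes fully distinguished — the join is lossy.
Dependency preservation: every FD's attributes lie within a single fragment, so each can be enforced locally — preserved.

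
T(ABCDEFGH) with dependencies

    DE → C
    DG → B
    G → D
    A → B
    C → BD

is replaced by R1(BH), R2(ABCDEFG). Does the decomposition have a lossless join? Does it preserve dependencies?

lossy but dependency-preserving

Lossless test: (B)⁺ = {B}, which is a superkey of neither fragment — lossy.
Dependency preservation: every FD's attributes lie within a single fragment, so each can be enforced locally — preserved.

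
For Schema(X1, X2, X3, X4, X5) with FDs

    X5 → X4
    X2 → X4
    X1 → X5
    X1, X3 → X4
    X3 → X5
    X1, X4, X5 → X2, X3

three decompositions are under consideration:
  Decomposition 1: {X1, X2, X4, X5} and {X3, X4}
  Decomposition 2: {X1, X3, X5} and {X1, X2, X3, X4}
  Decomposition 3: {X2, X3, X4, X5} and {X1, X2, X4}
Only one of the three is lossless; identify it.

Decomposition 1: common = {X4}, closure = {X4} → lossy.
Decomposition 2: common = {X1, X3}, closure = {X1, X2, X3, X4, X5} → lossless.
Decomposition 3: common = {X2, X4}, closure = {X2, X4} → lossy.

Decomposition 2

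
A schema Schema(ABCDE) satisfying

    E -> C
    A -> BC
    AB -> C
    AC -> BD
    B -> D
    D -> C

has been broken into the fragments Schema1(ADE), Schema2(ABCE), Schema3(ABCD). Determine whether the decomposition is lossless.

Chase test. Columns are ABCDE; row i has aⱼ where attribute j ∈ Schemai, else bᵢⱼ.
Initial tableau (one row per fragment):
  row 1: a1 b12 b13 a4 a5
  row 2: a1 a2 a3 b24 a5
  row 3: a1 a2 a3 a4 b35
Rows 1 and 2 agree on E; apply E→C and equate their C entries.
Rows 1 and 2 agree on A; apply A→BC and equate their BC entries.
Rows 1 and 2 agree on AC; apply AC→BD and equate their BD entries.
Row 1 is now all distinguished symbols — the join is lossless.

Yes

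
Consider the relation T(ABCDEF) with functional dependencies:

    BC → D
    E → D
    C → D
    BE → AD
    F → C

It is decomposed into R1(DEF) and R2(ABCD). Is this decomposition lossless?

No

Common attributes: R1 ∩ R2 = {D}.
No dependency enlarges {D}, so (D)⁺ = {D}.
The closure contains neither all of R1 = {DEF} nor all of R2 = {ABCD}, so the common attributes are not a superkey of either fragment. The join is lossy.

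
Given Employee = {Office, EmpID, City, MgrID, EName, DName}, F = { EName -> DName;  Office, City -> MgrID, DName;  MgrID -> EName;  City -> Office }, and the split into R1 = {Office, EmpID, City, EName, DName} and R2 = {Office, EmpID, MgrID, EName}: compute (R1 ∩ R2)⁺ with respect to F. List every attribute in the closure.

R1 ∩ R2 = {Office, EmpID, EName}.
EName → DName applies, adding DName
Closure: {Office, EmpID, EName, DName}.

Office, EmpID, EName, DName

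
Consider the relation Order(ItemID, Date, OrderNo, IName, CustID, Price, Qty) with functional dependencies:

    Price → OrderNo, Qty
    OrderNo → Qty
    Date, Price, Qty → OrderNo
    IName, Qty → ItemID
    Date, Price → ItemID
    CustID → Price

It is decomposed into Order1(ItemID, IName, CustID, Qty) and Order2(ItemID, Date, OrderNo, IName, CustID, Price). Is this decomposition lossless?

Yes

Common attributes: Order1 ∩ Order2 = {ItemID, IName, CustID}.
Closure of {ItemID, IName, CustID}: CustID → Price applies, adding Price; Price → OrderNo, Qty applies, adding OrderNo, Qty. So (ItemID, IName, CustID)⁺ = {ItemID, OrderNo, IName, CustID, Price, Qty}.
This closure contains every attribute of Order1, so Order1 ∩ Order2 → Order1. The join is lossless.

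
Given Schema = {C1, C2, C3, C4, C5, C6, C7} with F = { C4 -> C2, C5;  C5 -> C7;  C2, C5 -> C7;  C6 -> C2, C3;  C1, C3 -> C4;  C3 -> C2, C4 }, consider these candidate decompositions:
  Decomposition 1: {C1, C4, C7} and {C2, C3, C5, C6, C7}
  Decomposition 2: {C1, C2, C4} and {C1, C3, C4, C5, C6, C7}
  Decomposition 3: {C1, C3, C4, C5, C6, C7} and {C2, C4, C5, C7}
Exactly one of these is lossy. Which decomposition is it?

Decomposition 1: common = {C7}, closure = {C7} → lossy.
Decomposition 2: common = {C1, C4}, closure = {C1, C2, C4, C5, C7} → lossless.
Decomposition 3: common = {C4, C5, C7}, closure = {C2, C4, C5, C7} → lossless.

Decomposition 1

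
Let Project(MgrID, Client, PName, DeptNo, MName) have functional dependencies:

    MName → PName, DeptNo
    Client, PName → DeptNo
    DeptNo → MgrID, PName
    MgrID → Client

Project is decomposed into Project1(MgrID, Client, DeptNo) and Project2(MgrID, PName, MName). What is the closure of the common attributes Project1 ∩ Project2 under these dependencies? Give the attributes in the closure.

Project1 ∩ Project2 = {MgrID}.
MgrID → Client applies, adding Client
Closure: {MgrID, Client}.

MgrID, Client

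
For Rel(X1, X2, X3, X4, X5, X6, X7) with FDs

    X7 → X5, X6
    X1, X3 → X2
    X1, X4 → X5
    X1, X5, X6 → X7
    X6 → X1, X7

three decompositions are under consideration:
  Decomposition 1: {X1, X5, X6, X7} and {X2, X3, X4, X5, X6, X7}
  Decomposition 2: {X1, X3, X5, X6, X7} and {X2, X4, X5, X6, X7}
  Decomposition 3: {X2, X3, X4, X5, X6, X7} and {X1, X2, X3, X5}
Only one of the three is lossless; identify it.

Decomposition 1: common = {X5, X6, X7}, closure = {X1, X5, X6, X7} → lossless.
Decomposition 2: common = {X5, X6, X7}, closure = {X1, X5, X6, X7} → lossy.
Decomposition 3: common = {X2, X3, X5}, closure = {X2, X3, X5} → lossy.

Decomposition 1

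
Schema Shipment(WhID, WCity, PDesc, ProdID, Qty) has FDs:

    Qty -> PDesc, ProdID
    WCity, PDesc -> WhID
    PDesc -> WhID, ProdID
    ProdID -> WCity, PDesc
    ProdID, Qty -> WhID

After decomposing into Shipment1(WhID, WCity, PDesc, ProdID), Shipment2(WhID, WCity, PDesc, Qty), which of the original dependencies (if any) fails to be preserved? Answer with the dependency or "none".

Qty → PDesc, ProdID: restricted closure across fragments reaches PDesc, ProdID.
WCity, PDesc → WhID lies within Shipment1.
PDesc → WhID, ProdID lies within Shipment1.
ProdID → WCity, PDesc lies within Shipment1.
ProdID, Qty → WhID: restricted closure across fragments reaches WhID.
Every dependency is enforceable on the fragments, so the decomposition is dependency-preserving.

none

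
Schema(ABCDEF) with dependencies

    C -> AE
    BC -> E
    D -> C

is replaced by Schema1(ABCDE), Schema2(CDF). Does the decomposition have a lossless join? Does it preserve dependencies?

Lossless test: (CD)⁺ = {ACDE}, which is a superkey of neither fragment — lossy.
Dependency preservation: every FD's attributes lie within a single fragment, so each can be enforced locally — preserved.

lossy but dependency-preserving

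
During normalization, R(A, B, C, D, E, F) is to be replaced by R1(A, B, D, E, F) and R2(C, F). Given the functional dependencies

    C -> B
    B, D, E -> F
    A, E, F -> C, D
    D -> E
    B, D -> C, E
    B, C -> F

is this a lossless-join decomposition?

Common attributes: R1 ∩ R2 = {F}.
No dependency enlarges {F}, so (F)⁺ = {F}.
The closure contains neither all of R1 = {A, B, D, E, F} nor all of R2 = {C, F}, so the common attributes are not a superkey of either fragment. The join is lossy.

No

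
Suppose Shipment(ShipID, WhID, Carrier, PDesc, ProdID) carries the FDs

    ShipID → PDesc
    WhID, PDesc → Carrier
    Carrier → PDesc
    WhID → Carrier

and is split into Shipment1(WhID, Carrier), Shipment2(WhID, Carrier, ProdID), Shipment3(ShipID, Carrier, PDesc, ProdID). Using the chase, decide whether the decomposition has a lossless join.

No

Chase test. Columns are ShipID, WhID, Carrier, PDesc, ProdID; row i has aⱼ where attribute j ∈ Shipmenti, else bᵢⱼ.
Initial tableau (one row per fragment):
  row 1: b11 a2 a3 b14 b15
  row 2: b21 a2 a3 b24 a5
  row 3: a1 b32 a3 a4 a5
Rows 1 and 2 agree on Carrier; apply Carrier→PDesc and equate their PDesc entries.
Rows 1 and 3 agree on Carrier; apply Carrier→PDesc and equate their PDesc entries.
No row becomes fully distinguished — the join is lossy.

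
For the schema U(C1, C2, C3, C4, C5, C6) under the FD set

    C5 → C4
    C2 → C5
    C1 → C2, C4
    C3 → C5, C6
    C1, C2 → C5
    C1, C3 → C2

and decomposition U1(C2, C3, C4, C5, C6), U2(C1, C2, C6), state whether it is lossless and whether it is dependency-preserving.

Lossless test: (C2, C6)⁺ = {C2, C4, C5, C6}, which is a superkey of neither fragment — lossy.
Dependency preservation: C1 → C2, C4; C1, C2 → C5; C1, C3 → C2 are not contained in any single fragment, but the restricted closure of each left-hand side across the fragments still reaches the right-hand side; the remaining FDs each lie inside some fragment. All dependencies are preserved.

lossy but dependency-preserving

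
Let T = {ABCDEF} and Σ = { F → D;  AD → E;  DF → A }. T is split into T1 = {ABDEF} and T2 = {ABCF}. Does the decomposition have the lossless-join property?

Yes

Common attributes: T1 ∩ T2 = {ABF}.
Closure of {ABF}: F → D applies, adding D; AD → E applies, adding E. So (ABF)⁺ = {ABDEF}.
This closure contains every attribute of T1, so T1 ∩ T2 → T1. The join is lossless.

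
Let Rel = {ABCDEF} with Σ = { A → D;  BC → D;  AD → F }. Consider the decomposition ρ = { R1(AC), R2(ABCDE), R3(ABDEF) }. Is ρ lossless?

Yes

Chase test. Columns are ABCDEF; row i has aⱼ where attribute j ∈ Ri, else bᵢⱼ.
Initial tableau (one row per fragment):
  row 1: a1 b12 a3 b14 b15 b16
  row 2: a1 a2 a3 a4 a5 b26
  row 3: a1 a2 b33 a4 a5 a6
Rows 1 and 2 agree on A; apply A→D and equate their D entries.
Rows 1 and 2 agree on AD; apply AD→F and equate their F entries.
Rows 1 and 3 agree on AD; apply AD→F and equate their F entries.
Row 2 is now all distinguished symbols — the join is lossless.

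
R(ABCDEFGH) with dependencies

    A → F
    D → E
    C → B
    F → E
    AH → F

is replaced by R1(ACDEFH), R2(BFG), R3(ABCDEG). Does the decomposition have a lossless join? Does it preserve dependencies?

lossy but dependency-preserving

Lossless test (chase): Rows 1 and 3 agree on A; apply A→F and equate their F entries. Rows 1 and 3 agree on C; apply C→B and equate their B entries. Rows 1 and 2 agree on F; apply F→E and equate their E entries. No row becomes fully distinguished — the join is lossy.
Dependency preservation: every FD's attributes lie within a single fragment, so each can be enforced locally — preserved.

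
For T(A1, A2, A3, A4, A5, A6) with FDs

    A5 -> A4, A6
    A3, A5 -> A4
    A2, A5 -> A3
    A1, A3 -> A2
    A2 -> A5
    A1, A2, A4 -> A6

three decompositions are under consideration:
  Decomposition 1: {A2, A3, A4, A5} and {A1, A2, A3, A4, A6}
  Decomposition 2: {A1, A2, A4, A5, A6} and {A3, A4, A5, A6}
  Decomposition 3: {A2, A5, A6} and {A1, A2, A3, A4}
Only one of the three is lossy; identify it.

Decomposition 1: common = {A2, A3, A4}, closure = {A2, A3, A4, A5, A6} → lossless.
Decomposition 2: common = {A4, A5, A6}, closure = {A4, A5, A6} → lossy.
Decomposition 3: common = {A2}, closure = {A2, A3, A4, A5, A6} → lossless.

Decomposition 2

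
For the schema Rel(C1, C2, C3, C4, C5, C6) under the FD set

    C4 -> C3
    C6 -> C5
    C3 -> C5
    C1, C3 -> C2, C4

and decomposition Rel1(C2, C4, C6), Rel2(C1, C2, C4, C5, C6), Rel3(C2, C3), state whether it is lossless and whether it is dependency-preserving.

lossy and not dependency-preserving

Lossless test (chase): Rows 1 and 2 agree on C4; apply C4→C3 and equate their C3 entries. Rows 1 and 2 agree on C6; apply C6→C5 and equate their C5 entries. No row becomes fully distinguished — the join is lossy.
Dependency preservation: the restricted closure of {C4} across the fragments never reaches {C3}, so C4 → C3 cannot be enforced without a join — not preserved.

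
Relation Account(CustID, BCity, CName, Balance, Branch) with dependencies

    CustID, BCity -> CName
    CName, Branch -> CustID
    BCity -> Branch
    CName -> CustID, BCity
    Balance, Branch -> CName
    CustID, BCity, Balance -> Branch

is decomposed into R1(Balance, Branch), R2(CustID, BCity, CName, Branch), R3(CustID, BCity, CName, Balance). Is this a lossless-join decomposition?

Chase test. Columns are CustID, BCity, CName, Balance, Branch; row i has aⱼ where attribute j ∈ Ri, else bᵢⱼ.
Initial tableau (one row per fragment):
  row 1: b11 b12 b13 a4 a5
  row 2: a1 a2 a3 b24 a5
  row 3: a1 a2 a3 a4 b35
Rows 2 and 3 agree on BCity; apply BCity→Branch and equate their Branch entries.
Rows 1 and 3 agree on Balance, Branch; apply Balance, Branch→CName and equate their CName entries.
Rows 1 and 2 agree on CName, Branch; apply CName, Branch→CustID and equate their CustID entries.
Rows 1 and 2 agree on CName; apply CName→CustID, BCity and equate their CustID, BCity entries.
Row 1 is now all distinguished symbols — the join is lossless.

Yes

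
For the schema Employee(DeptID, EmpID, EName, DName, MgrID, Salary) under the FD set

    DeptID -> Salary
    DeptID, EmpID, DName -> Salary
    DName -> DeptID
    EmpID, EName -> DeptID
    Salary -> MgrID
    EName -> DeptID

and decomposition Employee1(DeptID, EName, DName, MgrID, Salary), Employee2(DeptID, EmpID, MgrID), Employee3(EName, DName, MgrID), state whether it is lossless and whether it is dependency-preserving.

Lossless test (chase): Rows 1 and 2 agree on DeptID; apply DeptID→Salary and equate their Salary entries. Rows 1 and 3 agree on DName; apply DName→DeptID and equate their DeptID entries. Rows 1 and 3 agree on DeptID; apply DeptID→Salary and equate their Salary entries. No row becomes fully distinguished — the join is lossy.
Dependency preservation: DeptID, EmpID, DName → Salary; EmpID, EName → DeptID are not contained in any single fragment, but the restricted closure of each left-hand side across the fragments still reaches the right-hand side; the remaining FDs each lie inside some fragment. All dependencies are preserved.

lossy but dependency-preserving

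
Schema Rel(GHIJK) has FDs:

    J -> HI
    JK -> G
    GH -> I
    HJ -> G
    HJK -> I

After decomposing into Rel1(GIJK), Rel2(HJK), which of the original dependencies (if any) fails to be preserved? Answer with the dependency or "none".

Check GH → I: no single fragment contains all of {GHI}, and the restricted closure of {GH} across the fragments never reaches {I}.
J → HI is preserved.
JK → G is preserved.
HJ → G is preserved.
HJK → I is preserved.

GH -> I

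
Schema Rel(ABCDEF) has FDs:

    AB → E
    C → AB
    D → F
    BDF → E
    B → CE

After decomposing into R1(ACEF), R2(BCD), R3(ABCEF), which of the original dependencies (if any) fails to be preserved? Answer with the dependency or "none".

D → F

Check D → F: no single fragment contains all of {DF}, and the restricted closure of {D} across the fragments never reaches {F}.
AB → E is preserved.
C → AB is preserved.
BDF → E is preserved.
B → CE is preserved.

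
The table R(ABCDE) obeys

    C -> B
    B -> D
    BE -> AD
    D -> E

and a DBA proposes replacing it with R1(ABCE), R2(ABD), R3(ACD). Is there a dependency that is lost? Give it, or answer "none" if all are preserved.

Check D → E: no single fragment contains all of {DE}, and the restricted closure of {D} across the fragments never reaches {E}.
C → B is preserved.
B → D is preserved.
BE → AD is preserved.

D -> E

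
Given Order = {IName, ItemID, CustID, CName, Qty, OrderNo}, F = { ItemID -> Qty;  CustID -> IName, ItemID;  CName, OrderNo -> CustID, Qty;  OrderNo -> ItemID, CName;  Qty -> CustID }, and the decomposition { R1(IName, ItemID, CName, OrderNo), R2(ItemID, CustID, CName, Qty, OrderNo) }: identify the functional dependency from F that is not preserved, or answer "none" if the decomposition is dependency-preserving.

ItemID → Qty lies within R2.
CustID → IName, ItemID: restricted closure across fragments reaches IName, ItemID.
CName, OrderNo → CustID, Qty lies within R2.
OrderNo → ItemID, CName lies within R1.
Qty → CustID lies within R2.
Every dependency is enforceable on the fragments, so the decomposition is dependency-preserving.

none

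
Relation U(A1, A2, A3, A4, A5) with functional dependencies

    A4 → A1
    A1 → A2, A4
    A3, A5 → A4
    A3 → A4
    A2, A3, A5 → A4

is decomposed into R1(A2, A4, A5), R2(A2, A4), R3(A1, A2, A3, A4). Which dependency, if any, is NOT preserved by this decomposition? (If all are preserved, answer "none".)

A4 → A1 lies within R3.
A1 → A2, A4 lies within R3.
A3, A5 → A4: restricted closure across fragments reaches A4.
A3 → A4 lies within R3.
A2, A3, A5 → A4: restricted closure across fragments reaches A4.
Every dependency is enforceable on the fragments, so the decomposition is dependency-preserving.

none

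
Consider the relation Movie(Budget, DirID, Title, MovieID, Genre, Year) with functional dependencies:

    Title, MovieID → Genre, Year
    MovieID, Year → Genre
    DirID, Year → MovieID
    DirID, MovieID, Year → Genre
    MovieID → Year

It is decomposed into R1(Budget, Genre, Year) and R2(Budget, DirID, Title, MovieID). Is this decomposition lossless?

Common attributes: R1 ∩ R2 = {Budget}.
No dependency enlarges {Budget}, so (Budget)⁺ = {Budget}.
The closure contains neither all of R1 = {Budget, Genre, Year} nor all of R2 = {Budget, DirID, Title, MovieID}, so the common attributes are not a superkey of either fragment. The join is lossy.

No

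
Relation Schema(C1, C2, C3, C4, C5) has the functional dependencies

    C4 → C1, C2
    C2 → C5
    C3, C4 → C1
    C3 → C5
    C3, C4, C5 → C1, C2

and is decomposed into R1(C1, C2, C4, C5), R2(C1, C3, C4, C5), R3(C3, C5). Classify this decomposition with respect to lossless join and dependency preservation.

lossless and dependency-preserving

Lossless test (chase): Rows 1 and 2 agree on C4; apply C4→C1, C2 and equate their C1, C2 entries. Row 2 is now all distinguished symbols — the join is lossless.
Dependency preservation: C3, C4, C5 → C1, C2 is not contained in any single fragment, but the restricted closure of its left-hand side across the fragments still reaches the right-hand side; the remaining FDs each lie inside some fragment. All dependencies are preserved.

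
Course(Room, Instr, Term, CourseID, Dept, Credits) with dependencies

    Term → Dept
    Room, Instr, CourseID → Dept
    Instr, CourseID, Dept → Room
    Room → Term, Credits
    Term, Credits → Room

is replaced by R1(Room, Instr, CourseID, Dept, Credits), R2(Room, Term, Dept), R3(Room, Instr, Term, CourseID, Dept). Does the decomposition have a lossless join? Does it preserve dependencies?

lossless but not dependency-preserving

Lossless test (chase): Rows 1 and 2 agree on Room; apply Room→Term, Credits and equate their Term, Credits entries. Rows 1 and 3 agree on Room; apply Room→Term, Credits and equate their Term, Credits entries. Row 1 is now all distinguished symbols — the join is lossless.
Dependency preservation: the restricted closure of {Term, Credits} across the fragments never reaches {Room}, so Term, Credits → Room cannot be enforced without a join — not preserved.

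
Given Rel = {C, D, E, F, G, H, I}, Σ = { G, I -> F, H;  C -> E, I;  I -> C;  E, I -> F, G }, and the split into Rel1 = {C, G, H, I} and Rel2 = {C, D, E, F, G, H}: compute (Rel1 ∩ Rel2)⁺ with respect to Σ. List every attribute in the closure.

Rel1 ∩ Rel2 = {C, G, H}.
C → E, I applies, adding E, I
E, I → F, G applies, adding F
Closure: {C, E, F, G, H, I}.

C, E, F, G, H, I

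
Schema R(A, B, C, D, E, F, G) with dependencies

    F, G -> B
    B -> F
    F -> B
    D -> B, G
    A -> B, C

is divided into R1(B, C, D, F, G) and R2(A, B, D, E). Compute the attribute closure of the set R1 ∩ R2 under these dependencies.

B, D, F, G

R1 ∩ R2 = {B, D}.
B → F applies, adding F
D → B, G applies, adding G
Closure: {B, D, F, G}.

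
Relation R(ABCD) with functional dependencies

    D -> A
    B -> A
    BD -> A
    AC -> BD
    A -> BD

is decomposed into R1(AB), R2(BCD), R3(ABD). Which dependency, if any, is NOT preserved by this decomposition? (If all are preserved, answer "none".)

D → A lies within R3.
B → A lies within R1.
BD → A lies within R3.
AC → BD: restricted closure across fragments reaches BD.
A → BD lies within R3.
Every dependency is enforceable on the fragments, so the decomposition is dependency-preserving.

none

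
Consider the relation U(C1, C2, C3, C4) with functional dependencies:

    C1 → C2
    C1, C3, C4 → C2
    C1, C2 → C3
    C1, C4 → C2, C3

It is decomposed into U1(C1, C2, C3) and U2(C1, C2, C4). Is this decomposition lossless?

Yes

Common attributes: U1 ∩ U2 = {C1, C2}.
Closure of {C1, C2}: C1, C2 → C3 applies, adding C3. So (C1, C2)⁺ = {C1, C2, C3}.
This closure contains every attribute of U1, so U1 ∩ U2 → U1. The join is lossless.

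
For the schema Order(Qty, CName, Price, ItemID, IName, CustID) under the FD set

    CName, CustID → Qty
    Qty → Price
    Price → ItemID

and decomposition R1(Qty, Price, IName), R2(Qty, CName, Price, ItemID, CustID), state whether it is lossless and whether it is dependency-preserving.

Lossless test: (Qty, Price)⁺ = {Qty, Price, ItemID}, which is a superkey of neither fragment — lossy.
Dependency preservation: every FD's attributes lie within a single fragment, so each can be enforced locally — preserved.

lossy but dependency-preserving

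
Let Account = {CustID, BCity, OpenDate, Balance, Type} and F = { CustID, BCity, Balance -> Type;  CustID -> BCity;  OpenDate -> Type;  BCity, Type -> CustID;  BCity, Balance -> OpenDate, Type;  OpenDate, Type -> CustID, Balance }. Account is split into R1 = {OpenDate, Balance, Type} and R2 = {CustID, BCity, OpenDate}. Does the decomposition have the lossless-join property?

Yes

Common attributes: R1 ∩ R2 = {OpenDate}.
Closure of {OpenDate}: OpenDate → Type applies, adding Type; OpenDate, Type → CustID, Balance applies, adding CustID, Balance; CustID → BCity applies, adding BCity. So (OpenDate)⁺ = {CustID, BCity, OpenDate, Balance, Type}.
This closure contains every attribute of R1, so R1 ∩ R2 → R1. The join is lossless.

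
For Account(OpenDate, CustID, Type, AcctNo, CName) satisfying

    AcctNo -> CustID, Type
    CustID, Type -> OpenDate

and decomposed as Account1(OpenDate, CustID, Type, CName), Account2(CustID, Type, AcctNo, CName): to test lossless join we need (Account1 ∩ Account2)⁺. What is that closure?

Account1 ∩ Account2 = {CustID, Type, CName}.
CustID, Type → OpenDate applies, adding OpenDate
Closure: {OpenDate, CustID, Type, CName}.

OpenDate, CustID, Type, CName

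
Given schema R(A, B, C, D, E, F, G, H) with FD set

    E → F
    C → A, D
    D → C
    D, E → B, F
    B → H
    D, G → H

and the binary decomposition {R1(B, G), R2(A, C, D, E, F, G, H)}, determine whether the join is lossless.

No

Common attributes: R1 ∩ R2 = {G}.
No dependency enlarges {G}, so (G)⁺ = {G}.
The closure contains neither all of R1 = {B, G} nor all of R2 = {A, C, D, E, F, G, H}, so the common attributes are not a superkey of either fragment. The join is lossy.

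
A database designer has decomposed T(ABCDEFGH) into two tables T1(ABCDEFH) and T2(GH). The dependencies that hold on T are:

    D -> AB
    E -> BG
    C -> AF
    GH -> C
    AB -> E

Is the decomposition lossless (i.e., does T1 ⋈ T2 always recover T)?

No

Common attributes: T1 ∩ T2 = {H}.
No dependency enlarges {H}, so (H)⁺ = {H}.
The closure contains neither all of T1 = {ABCDEFH} nor all of T2 = {GH}, so the common attributes are not a superkey of either fragment. The join is lossy.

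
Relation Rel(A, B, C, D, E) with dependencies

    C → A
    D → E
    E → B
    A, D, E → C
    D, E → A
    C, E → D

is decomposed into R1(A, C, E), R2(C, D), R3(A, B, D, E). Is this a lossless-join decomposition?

Yes

Chase test. Columns are A, B, C, D, E; row i has aⱼ where attribute j ∈ Ri, else bᵢⱼ.
Initial tableau (one row per fragment):
  row 1: a1 b12 a3 b14 a5
  row 2: b21 b22 a3 a4 b25
  row 3: a1 a2 b33 a4 a5
Rows 1 and 2 agree on C; apply C→A and equate their A entries.
Rows 2 and 3 agree on D; apply D→E and equate their E entries.
Rows 1 and 2 agree on E; apply E→B and equate their B entries.
Rows 1 and 3 agree on E; apply E→B and equate their B entries.
Rows 2 and 3 agree on A, D, E; apply A, D, E→C and equate their C entries.
Rows 1 and 2 agree on C, E; apply C, E→D and equate their D entries.
Row 1 is now all distinguished symbols — the join is lossless.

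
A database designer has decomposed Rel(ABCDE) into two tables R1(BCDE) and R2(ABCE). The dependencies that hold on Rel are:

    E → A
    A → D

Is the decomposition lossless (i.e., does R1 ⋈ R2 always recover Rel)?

Common attributes: R1 ∩ R2 = {BCE}.
Closure of {BCE}: E → A applies, adding A; A → D applies, adding D. So (BCE)⁺ = {ABCDE}.
This closure contains every attribute of R1, so R1 ∩ R2 → R1. The join is lossless.

Yes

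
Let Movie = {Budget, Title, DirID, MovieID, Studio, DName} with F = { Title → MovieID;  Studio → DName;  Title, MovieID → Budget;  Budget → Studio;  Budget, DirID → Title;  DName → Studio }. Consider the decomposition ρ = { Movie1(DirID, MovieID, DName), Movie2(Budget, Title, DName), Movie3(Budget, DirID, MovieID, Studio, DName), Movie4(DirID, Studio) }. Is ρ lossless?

No

Chase test. Columns are Budget, Title, DirID, MovieID, Studio, DName; row i has aⱼ where attribute j ∈ Moviei, else bᵢⱼ.
Initial tableau (one row per fragment):
  row 1: b11 b12 a3 a4 b15 a6
  row 2: a1 a2 b23 b24 b25 a6
  row 3: a1 b32 a3 a4 a5 a6
  row 4: b41 b42 a3 b44 a5 b46
Rows 3 and 4 agree on Studio; apply Studio→DName and equate their DName entries.
Rows 2 and 3 agree on Budget; apply Budget→Studio and equate their Studio entries.
Rows 1 and 2 agree on DName; apply DName→Studio and equate their Studio entries.
No row becomes fully distinguished — the join is lossy.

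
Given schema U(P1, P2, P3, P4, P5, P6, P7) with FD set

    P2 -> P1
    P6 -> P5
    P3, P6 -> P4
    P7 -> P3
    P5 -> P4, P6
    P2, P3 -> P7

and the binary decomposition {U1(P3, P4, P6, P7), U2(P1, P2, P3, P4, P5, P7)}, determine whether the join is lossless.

Common attributes: U1 ∩ U2 = {P3, P4, P7}.
No dependency enlarges {P3, P4, P7}, so (P3, P4, P7)⁺ = {P3, P4, P7}.
The closure contains neither all of U1 = {P3, P4, P6, P7} nor all of U2 = {P1, P2, P3, P4, P5, P7}, so the common attributes are not a superkey of either fragment. The join is lossy.

No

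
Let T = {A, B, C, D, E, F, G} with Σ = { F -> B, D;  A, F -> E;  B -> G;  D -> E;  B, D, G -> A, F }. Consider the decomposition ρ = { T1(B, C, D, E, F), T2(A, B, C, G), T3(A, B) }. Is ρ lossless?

No

Chase test. Columns are A, B, C, D, E, F, G; row i has aⱼ where attribute j ∈ Ti, else bᵢⱼ.
Initial tableau (one row per fragment):
  row 1: b11 a2 a3 a4 a5 a6 b17
  row 2: a1 a2 a3 b24 b25 b26 a7
  row 3: a1 a2 b33 b34 b35 b36 b37
Rows 1 and 2 agree on B; apply B→G and equate their G entries.
Rows 1 and 3 agree on B; apply B→G and equate their G entries.
No row becomes fully distinguished — the join is lossy.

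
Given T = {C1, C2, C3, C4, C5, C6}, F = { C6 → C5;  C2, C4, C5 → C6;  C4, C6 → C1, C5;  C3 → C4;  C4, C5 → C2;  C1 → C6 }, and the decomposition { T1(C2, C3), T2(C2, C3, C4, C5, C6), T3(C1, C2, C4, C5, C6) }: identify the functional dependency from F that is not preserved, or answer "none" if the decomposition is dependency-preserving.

none

C6 → C5 lies within T2.
C2, C4, C5 → C6 lies within T2.
C4, C6 → C1, C5 lies within T3.
C3 → C4 lies within T2.
C4, C5 → C2 lies within T2.
C1 → C6 lies within T3.
Every dependency is enforceable on the fragments, so the decomposition is dependency-preserving.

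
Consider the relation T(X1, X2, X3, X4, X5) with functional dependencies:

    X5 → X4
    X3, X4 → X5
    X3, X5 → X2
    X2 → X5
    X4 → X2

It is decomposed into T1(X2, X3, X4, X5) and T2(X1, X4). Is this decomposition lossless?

Common attributes: T1 ∩ T2 = {X4}.
Closure of {X4}: X4 → X2 applies, adding X2; X2 → X5 applies, adding X5. So (X4)⁺ = {X2, X4, X5}.
The closure contains neither all of T1 = {X2, X3, X4, X5} nor all of T2 = {X1, X4}, so the common attributes are not a superkey of either fragment. The join is lossy.

No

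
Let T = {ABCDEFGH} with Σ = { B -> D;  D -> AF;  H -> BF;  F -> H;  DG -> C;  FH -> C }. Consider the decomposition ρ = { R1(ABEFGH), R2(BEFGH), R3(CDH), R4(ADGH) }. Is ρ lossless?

Chase test. Columns are ABCDEFGH; row i has aⱼ where attribute j ∈ Ri, else bᵢⱼ.
Initial tableau (one row per fragment):
  row 1: a1 a2 b13 b14 a5 a6 a7 a8
  row 2: b21 a2 b23 b24 a5 a6 a7 a8
  row 3: b31 b32 a3 a4 b35 b36 b37 a8
  row 4: a1 b42 b43 a4 b45 b46 a7 a8
Rows 1 and 2 agree on B; apply B→D and equate their D entries.
Rows 1 and 2 agree on D; apply D→AF and equate their AF entries.
Rows 3 and 4 agree on D; apply D→AF and equate their AF entries.
Rows 1 and 3 agree on H; apply H→BF and equate their BF entries.
Rows 1 and 4 agree on H; apply H→BF and equate their BF entries.
Rows 1 and 2 agree on DG; apply DG→C and equate their C entries.
Rows 1 and 3 agree on FH; apply FH→C and equate their C entries.
Rows 1 and 4 agree on FH; apply FH→C and equate their C entries.
Rows 1 and 3 agree on B; apply B→D and equate their D entries.
Row 1 is now all distinguished symbols — the join is lossless.

Yes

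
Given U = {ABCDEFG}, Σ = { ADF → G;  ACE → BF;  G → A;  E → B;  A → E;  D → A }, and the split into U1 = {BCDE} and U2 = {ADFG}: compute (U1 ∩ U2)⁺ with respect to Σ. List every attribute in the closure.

U1 ∩ U2 = {D}.
D → A applies, adding A
A → E applies, adding E
E → B applies, adding B
Closure: {ABDE}.

ABDE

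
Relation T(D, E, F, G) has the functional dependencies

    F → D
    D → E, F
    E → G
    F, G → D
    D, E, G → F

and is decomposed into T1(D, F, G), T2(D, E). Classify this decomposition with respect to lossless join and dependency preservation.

lossless but not dependency-preserving

Lossless test: (D)⁺ = {D, E, F, G}, which contains all of one fragment — lossless.
Dependency preservation: the restricted closure of {E} across the fragments never reaches {G}, so E → G cannot be enforced without a join — not preserved.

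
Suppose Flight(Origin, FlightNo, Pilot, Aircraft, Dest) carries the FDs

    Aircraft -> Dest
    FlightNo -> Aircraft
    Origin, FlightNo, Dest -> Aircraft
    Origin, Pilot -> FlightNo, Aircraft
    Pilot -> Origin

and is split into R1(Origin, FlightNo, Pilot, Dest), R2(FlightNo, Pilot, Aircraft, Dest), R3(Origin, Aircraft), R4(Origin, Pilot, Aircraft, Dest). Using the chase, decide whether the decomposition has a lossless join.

Yes

Chase test. Columns are Origin, FlightNo, Pilot, Aircraft, Dest; row i has aⱼ where attribute j ∈ Ri, else bᵢⱼ.
Initial tableau (one row per fragment):
  row 1: a1 a2 a3 b14 a5
  row 2: b21 a2 a3 a4 a5
  row 3: a1 b32 b33 a4 b35
  row 4: a1 b42 a3 a4 a5
Rows 2 and 3 agree on Aircraft; apply Aircraft→Dest and equate their Dest entries.
Rows 1 and 2 agree on FlightNo; apply FlightNo→Aircraft and equate their Aircraft entries.
Rows 1 and 4 agree on Origin, Pilot; apply Origin, Pilot→FlightNo, Aircraft and equate their FlightNo, Aircraft entries.
Rows 1 and 2 agree on Pilot; apply Pilot→Origin and equate their Origin entries.
Row 1 is now all distinguished symbols — the join is lossless.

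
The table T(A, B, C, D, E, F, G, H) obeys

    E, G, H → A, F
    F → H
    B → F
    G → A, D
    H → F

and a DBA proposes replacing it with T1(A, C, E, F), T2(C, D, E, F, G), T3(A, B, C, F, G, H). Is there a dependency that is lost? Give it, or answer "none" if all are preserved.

E, G, H → A, F: restricted closure across fragments reaches A, F.
F → H lies within T3.
B → F lies within T3.
G → A, D: restricted closure across fragments reaches A, D.
H → F lies within T3.
Every dependency is enforceable on the fragments, so the decomposition is dependency-preserving.

none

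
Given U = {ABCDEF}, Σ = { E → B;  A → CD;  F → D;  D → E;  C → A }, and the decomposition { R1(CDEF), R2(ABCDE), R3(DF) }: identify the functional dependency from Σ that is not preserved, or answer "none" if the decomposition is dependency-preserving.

E → B lies within R2.
A → CD lies within R2.
F → D lies within R1.
D → E lies within R1.
C → A lies within R2.
Every dependency is enforceable on the fragments, so the decomposition is dependency-preserving.

none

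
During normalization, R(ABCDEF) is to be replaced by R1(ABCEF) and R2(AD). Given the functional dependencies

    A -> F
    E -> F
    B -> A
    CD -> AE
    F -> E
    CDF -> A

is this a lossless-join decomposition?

Common attributes: R1 ∩ R2 = {A}.
Closure of {A}: A → F applies, adding F; F → E applies, adding E. So (A)⁺ = {AEF}.
The closure contains neither all of R1 = {ABCEF} nor all of R2 = {AD}, so the common attributes are not a superkey of either fragment. The join is lossy.

No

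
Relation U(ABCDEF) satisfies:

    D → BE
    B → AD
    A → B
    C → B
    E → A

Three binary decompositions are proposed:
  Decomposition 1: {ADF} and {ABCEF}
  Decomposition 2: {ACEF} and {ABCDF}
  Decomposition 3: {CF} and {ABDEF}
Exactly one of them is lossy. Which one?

Decomposition 1: common = {AF}, closure = {ABDEF} → lossless.
Decomposition 2: common = {ACF}, closure = {ABCDEF} → lossless.
Decomposition 3: common = {F}, closure = {F} → lossy.

Decomposition 3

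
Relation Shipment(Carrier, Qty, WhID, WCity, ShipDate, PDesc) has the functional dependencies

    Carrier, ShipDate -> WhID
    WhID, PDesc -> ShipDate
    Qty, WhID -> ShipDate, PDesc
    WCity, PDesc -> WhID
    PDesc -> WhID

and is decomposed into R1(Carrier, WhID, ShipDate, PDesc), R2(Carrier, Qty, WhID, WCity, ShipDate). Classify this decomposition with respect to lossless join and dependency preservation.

lossy and not dependency-preserving

Lossless test: (Carrier, WhID, ShipDate)⁺ = {Carrier, WhID, ShipDate}, which is a superkey of neither fragment — lossy.
Dependency preservation: the restricted closure of {Qty, WhID} across the fragments never reaches {ShipDate, PDesc}, so Qty, WhID → ShipDate, PDesc cannot be enforced without a join — not preserved.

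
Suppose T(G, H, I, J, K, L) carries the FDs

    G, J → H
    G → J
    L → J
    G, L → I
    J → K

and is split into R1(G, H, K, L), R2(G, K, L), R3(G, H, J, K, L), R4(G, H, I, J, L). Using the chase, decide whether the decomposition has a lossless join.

Chase test. Columns are G, H, I, J, K, L; row i has aⱼ where attribute j ∈ Ri, else bᵢⱼ.
Initial tableau (one row per fragment):
  row 1: a1 a2 b13 b14 a5 a6
  row 2: a1 b22 b23 b24 a5 a6
  row 3: a1 a2 b33 a4 a5 a6
  row 4: a1 a2 a3 a4 b45 a6
Rows 1 and 2 agree on G; apply G→J and equate their J entries.
Rows 1 and 3 agree on G; apply G→J and equate their J entries.
Rows 1 and 2 agree on G, L; apply G, L→I and equate their I entries.
Rows 1 and 3 agree on G, L; apply G, L→I and equate their I entries.
Rows 1 and 4 agree on G, L; apply G, L→I and equate their I entries.
Rows 1 and 4 agree on J; apply J→K and equate their K entries.
Rows 1 and 2 agree on G, J; apply G, J→H and equate their H entries.
Row 1 is now all distinguished symbols — the join is lossless.

Yes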